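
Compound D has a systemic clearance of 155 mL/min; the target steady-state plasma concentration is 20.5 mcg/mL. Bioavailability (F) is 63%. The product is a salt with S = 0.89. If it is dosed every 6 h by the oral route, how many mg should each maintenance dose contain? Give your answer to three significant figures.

Convert clearance: 155 mL/min × 60 min/h ÷ 1000 mL/L = 9.300 L/h
D = CL × Css × τ / F / S = 9.300 × 20.5 × 6 / 0.63 / 0.89 = 2040 mg

2040 mg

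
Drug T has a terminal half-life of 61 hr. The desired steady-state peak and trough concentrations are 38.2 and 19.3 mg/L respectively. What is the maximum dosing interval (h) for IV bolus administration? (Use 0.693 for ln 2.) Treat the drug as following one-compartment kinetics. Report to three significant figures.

k = 0.693 / t½ = 0.693 / 61 = 0.01136 h⁻¹
Between IV bolus doses, concentration decays as C = C₀·e^(−kτ), so C_peak/C_trough = e^(kτ).
τ_max = ln(C_peak/C_trough) / k = ln(38.2/19.3) / 0.01136 = 0.6827 / 0.01136 = 60.10 h

60.1 h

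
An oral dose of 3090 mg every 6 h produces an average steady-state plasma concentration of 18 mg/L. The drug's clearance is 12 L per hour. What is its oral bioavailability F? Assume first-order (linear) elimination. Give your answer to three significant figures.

F·D/τ = CL·Css at steady state → F = CL·Css·τ / D.
F = 12 × 18 × 6 / 3090 = 0.419

0.419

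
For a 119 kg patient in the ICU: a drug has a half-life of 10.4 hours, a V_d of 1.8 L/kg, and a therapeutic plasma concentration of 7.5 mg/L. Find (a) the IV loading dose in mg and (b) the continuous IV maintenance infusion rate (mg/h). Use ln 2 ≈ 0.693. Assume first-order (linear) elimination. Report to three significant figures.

(a) 1610 mg; (b) 107 mg/h

Vd(total) = 119 kg × 1.8 L/kg = 214.2 L
LD = Vd × C = 214.2 × 7.5 = 1607 mg
CL = 0.693 × Vd / t½ = 0.693 × 214.2 / 10.4 = 14.27 L/h
Infusion rate = CL × Css = 14.27 × 7.5 = 107.0 mg/h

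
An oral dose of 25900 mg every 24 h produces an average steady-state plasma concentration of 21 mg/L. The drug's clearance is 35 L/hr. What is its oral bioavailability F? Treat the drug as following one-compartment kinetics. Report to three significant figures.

F·D/τ = CL·Css at steady state → F = CL·Css·τ / D.
F = 35 × 21 × 24 / 25900 = 0.681

0.681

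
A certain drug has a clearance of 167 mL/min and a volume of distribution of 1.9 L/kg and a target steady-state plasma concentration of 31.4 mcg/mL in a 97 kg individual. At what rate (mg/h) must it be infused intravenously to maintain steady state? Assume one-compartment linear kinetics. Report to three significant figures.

315 mg/h

CL = 167 mL/min × 60/1000 = 10.02 L/h
R₀ = 10.02 × 31.4 = 314.6 mg/h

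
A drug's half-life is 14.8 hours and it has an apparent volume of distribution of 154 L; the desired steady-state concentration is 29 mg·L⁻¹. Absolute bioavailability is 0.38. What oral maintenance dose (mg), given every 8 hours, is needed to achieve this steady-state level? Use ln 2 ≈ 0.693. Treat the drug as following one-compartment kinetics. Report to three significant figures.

CL = ln 2 · Vd / t½ = 0.693 × 154.0 / 14.8 = 7.211 L/h
D = CL × Css × τ / F = 7.211 × 29 × 8 / 0.38 = 4403 mg

4400 mg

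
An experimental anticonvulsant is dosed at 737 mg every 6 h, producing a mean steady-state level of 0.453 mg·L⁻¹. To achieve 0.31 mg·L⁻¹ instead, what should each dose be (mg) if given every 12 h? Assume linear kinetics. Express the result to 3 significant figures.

For first-order elimination, Css ∝ F·D/(CL·τ); F and CL are unchanged, so Css ∝ D/τ.
D₂ = D₁ × (Css,target / Css,current) × (τ₂/τ₁) = 737 × (0.31/0.453) × (12/6) = 1009 mg

1010 mg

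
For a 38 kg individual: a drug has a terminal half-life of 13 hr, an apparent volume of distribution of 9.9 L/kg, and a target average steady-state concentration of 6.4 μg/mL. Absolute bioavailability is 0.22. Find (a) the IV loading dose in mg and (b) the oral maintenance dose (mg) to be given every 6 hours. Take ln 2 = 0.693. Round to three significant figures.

(a) 2410 mg; (b) 3500 mg

Total Vd = 9.9 × 38 = 376.2 L
LD = Vd × C = 376.2 × 6.4 = 2408 mg
CL = 0.693 × Vd / t½ = 0.693 × 376.2 / 13 = 20.05 L/h
D = CL × Css × τ / F = 20.05 × 6.4 × 6 / 0.22 = 3500 mg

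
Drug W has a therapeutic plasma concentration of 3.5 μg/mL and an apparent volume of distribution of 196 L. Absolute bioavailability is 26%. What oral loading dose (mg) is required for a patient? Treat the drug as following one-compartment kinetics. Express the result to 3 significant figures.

2640 mg

The loading dose fills Vd to the target concentration.
LD = Vd × C / F = 196.0 × 3.500 / 0.26 = 2638 mg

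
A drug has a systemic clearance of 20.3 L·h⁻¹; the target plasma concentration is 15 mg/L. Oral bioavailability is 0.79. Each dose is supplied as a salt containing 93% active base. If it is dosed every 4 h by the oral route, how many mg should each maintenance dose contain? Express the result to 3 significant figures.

At steady state, dose per interval replaces the amount cleared in that interval: F·S·D/τ = CL·Css.
D = CL × Css × τ / F / S = 20.30 × 15 × 4 / 0.79 / 0.93 = 1658 mg

1660 mg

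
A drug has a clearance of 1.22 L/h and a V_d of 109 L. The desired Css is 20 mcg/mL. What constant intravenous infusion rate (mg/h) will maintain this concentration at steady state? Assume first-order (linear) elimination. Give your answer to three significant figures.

24.4 mg/h

At steady state, infusion rate equals elimination rate: rate in = CL × Css.
R₀ = 1.220 × 20 = 24.40 mg/h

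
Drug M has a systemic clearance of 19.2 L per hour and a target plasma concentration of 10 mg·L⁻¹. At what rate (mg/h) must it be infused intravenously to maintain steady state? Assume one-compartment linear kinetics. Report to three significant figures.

192 mg/h

Infusion rate = CL · Css = 19.20 L/h × 10 mg/L = 192.0 mg/h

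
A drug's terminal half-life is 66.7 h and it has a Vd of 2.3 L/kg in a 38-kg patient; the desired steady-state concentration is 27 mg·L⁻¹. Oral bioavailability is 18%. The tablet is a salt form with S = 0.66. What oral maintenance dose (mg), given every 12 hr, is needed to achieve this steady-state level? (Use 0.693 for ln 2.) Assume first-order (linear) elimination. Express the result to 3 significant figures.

Vd(total) = 38 kg × 2.3 L/kg = 87.40 L
k = 0.693/66.7 = 0.01039 h⁻¹, so CL = k·Vd = 0.01039 × 87.40 = 0.9081 L/h
D = CL × Css × τ / F / S = 0.9081 × 27 × 12 / 0.18 / 0.66 = 2477 mg

2480 mg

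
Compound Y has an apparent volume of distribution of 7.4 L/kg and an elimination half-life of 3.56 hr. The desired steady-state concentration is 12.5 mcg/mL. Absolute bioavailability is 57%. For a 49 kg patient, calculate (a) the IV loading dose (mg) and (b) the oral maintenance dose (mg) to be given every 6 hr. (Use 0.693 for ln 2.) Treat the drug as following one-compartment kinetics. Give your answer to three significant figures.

(a) 4530 mg; (b) 9290 mg

Total Vd = 7.4 × 49 = 362.6 L
LD = Vd × C = 362.6 × 12.5 = 4533 mg
CL = 0.693 × Vd / t½ = 0.693 × 362.6 / 3.56 = 70.58 L/h
D = CL × Css × τ / F = 70.58 × 12.5 × 6 / 0.57 = 9287 mg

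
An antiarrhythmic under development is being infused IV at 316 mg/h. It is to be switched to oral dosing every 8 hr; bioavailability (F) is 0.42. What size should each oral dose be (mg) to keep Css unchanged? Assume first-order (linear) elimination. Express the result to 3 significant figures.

To maintain the same Css, the systemic dosing rate must be unchanged: F·D/τ = infusion rate.
D = rate × τ / F = 316 × 8 / 0.42 = 6019 mg

6020 mg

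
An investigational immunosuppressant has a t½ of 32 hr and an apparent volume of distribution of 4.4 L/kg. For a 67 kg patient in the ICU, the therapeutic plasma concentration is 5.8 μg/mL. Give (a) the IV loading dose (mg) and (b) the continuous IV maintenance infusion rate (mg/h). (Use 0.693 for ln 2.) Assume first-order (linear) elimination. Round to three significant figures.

(a) 1710 mg; (b) 37.0 mg/h

Vd(total) = 67 kg × 4.4 L/kg = 294.8 L
LD = Vd × C = 294.8 × 5.8 = 1710 mg
CL = 0.693 × Vd / t½ = 0.693 × 294.8 / 32 = 6.384 L/h
Infusion rate = CL × Css = 6.384 × 5.8 = 37.03 mg/h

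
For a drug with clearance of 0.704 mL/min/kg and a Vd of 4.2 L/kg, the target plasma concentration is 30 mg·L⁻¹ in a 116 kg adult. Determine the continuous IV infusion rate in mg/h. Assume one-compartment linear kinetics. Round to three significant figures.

CL = 0.704 mL/min/kg × 116 kg = 81.66 mL/min = 81.66 × 60/1000 = 4.900 L/h
Vd does not affect the maintenance rate; only clearance governs steady-state input.
Infusion rate = CL · Css = 4.900 L/h × 30 mg/L = 147.0 mg/h

147 mg/h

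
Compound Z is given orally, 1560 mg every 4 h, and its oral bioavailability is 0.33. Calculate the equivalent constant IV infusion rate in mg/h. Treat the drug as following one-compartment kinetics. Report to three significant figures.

129 mg/h

Equivalent systemic input: infusion rate = F·D/τ.
Rate = 0.33 × 1560 / 4 = 128.7 mg/h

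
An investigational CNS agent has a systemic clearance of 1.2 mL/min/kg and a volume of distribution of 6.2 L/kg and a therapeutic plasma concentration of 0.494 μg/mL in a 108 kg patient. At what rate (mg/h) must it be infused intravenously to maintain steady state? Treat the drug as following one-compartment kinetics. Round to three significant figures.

CL = 1.2 mL/min/kg × 108 kg = 129.6 mL/min = 129.6 × 60/1000 = 7.776 L/h
Maintenance depends on clearance, not Vd — rate in must match rate out.
Infusion rate = CL · Css = 7.776 L/h × 0.494 mg/L = 3.841 mg/h

3.84 mg/h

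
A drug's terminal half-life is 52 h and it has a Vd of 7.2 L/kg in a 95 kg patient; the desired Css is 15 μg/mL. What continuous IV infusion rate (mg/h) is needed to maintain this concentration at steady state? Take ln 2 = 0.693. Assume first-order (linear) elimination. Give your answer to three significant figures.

Vd(total) = 95 kg × 7.2 L/kg = 684.0 L
CL = ln 2 · Vd / t½ = 0.693 × 684.0 / 52 = 9.116 L/h
Infusion rate = CL × Css = 9.116 × 15 = 136.7 mg/h

137 mg/h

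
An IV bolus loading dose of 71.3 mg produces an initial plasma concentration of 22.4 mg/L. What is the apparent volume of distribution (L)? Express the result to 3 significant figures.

3.18 L

Immediately after an IV bolus, C₀ = Dose / Vd, so Vd = Dose / C₀.
Vd = 71.3 / 22.4 = 3.183 L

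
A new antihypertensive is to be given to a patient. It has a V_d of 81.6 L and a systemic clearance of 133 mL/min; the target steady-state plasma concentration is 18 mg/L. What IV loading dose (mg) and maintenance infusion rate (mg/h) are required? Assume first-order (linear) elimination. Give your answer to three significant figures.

LD = Vd · C_target = 81.60 × 18 = 1469 mg
Convert clearance: 133 mL/min × 60 min/h ÷ 1000 mL/L = 7.980 L/h
Maintenance: replace elimination → rate = CL × Css = 7.980 × 18 = 143.6 mg/h

(a) 1470 mg; (b) 144 mg/h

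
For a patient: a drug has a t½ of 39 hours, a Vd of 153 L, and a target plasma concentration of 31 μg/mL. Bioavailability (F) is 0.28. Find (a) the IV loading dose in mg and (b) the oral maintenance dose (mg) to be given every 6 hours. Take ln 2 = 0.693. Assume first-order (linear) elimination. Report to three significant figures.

(a) 4740 mg; (b) 1810 mg

LD = Vd × C = 153.0 × 31 = 4743 mg
CL = 0.693 × Vd / t½ = 0.693 × 153.0 / 39 = 2.719 L/h
D = CL × Css × τ / F = 2.719 × 31 × 6 / 0.28 = 1806 mg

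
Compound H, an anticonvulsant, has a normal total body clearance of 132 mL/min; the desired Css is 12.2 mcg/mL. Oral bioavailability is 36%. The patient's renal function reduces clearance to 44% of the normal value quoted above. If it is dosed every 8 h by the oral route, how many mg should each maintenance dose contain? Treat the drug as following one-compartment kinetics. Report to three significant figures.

945 mg

Convert clearance: 132 mL/min × 60 min/h ÷ 1000 mL/L = 7.920 L/h
Patient clearance = 0.44 × 7.920 = 3.485 L/h
D = CL × Css × τ / F = 3.485 × 12.2 × 8 / 0.36 = 944.8 mg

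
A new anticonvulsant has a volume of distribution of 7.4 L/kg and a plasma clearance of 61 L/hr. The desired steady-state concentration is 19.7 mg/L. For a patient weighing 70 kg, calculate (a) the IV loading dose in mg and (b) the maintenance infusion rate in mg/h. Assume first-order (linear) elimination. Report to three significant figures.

(a) 10200 mg; (b) 1200 mg/h

Vd(total) = 70 kg × 7.4 L/kg = 518.0 L
Loading dose = Vd × C = 518.0 × 19.7 = 10200 mg
Maintenance: replace elimination → rate = CL × Css = 61.00 × 19.7 = 1202 mg/h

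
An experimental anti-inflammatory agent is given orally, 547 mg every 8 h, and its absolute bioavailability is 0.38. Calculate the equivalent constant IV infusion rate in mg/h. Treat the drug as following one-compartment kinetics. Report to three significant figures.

Equivalent systemic input: infusion rate = F·D/τ.
Rate = 0.38 × 547 / 8 = 25.98 mg/h

26.0 mg/h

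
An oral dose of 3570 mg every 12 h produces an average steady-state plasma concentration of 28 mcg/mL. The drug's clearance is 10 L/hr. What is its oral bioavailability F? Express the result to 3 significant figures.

F·D/τ = CL·Css at steady state → F = CL·Css·τ / D.
F = 10 × 28 × 12 / 3570 = 0.941

0.941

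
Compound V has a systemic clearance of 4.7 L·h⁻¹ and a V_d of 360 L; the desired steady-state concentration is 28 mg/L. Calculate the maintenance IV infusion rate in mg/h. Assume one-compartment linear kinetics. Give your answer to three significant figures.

132 mg/h

Vd does not affect the maintenance rate; only clearance governs steady-state input.
Infusion rate = CL · Css = 4.700 L/h × 28 mg/L = 131.6 mg/h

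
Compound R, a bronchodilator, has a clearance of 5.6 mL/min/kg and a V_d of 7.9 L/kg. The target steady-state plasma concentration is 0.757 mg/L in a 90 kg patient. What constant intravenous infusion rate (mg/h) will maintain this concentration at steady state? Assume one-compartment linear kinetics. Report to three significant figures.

CL = 5.6 mL/min/kg × 90 kg = 504.0 mL/min = 504.0 × 60/1000 = 30.24 L/h
Vd does not affect the maintenance rate; only clearance governs steady-state input.
Infusion rate = CL · Css = 30.24 L/h × 0.757 mg/L = 22.89 mg/h

22.9 mg/h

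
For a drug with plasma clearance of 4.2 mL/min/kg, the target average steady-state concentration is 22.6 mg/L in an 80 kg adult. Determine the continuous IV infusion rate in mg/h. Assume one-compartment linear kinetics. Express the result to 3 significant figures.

456 mg/h

CL = 4.2 mL/min/kg × 80 kg = 336.0 mL/min = 336.0 × 60/1000 = 20.16 L/h
At steady state, infusion rate equals elimination rate: rate in = CL × Css.
Rate = CL × Css = 20.16 × 22.6 = 455.6 mg/h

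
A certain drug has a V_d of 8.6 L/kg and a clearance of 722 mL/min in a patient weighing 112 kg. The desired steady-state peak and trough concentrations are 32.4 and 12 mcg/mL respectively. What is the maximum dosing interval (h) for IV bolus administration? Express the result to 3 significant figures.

22.1 h

Vd = 8.6 L/kg × 112 kg = 963.2 L
CL = 722 mL/min = 722 × 0.06 = 43.32 L/h
k = CL / Vd = 43.32 / 963.2 = 0.04498 h⁻¹
Between IV bolus doses, concentration decays as C = C₀·e^(−kτ), so C_peak/C_trough = e^(kτ).
τ_max = ln(C_peak/C_trough) / k = ln(32.4/12) / 0.04498 = 0.9933 / 0.04498 = 22.08 h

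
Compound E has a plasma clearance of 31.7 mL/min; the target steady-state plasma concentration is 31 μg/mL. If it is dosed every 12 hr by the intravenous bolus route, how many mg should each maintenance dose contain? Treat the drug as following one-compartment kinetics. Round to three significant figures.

CL = 31.7 mL/min × 60/1000 = 1.902 L/h
D = CL × Css × τ = 1.902 × 31 × 12 = 707.5 mg

708 mg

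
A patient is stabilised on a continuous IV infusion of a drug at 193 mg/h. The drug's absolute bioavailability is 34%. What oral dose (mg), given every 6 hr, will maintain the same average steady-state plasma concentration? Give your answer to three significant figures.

3410 mg

To maintain the same Css, the systemic dosing rate must be unchanged: F·D/τ = infusion rate.
D = rate × τ / F = 193 × 6 / 0.34 = 3406 mg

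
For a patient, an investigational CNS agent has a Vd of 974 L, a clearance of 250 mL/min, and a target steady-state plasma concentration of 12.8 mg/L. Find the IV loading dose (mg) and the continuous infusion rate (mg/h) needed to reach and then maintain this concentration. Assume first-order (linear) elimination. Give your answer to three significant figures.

LD = Vd · C_target = 974.0 × 12.8 = 12470 mg
CL = 250 mL/min × 60/1000 = 15.00 L/h
Infusion rate = 15.00 L/h × 12.8 mg/L = 192.0 mg/h

(a) 12500 mg; (b) 192 mg/h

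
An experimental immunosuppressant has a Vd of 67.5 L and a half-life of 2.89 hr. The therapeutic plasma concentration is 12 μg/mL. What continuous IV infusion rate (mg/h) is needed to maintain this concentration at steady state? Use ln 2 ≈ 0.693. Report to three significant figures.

194 mg/h

k = 0.693/2.89 = 0.2398 h⁻¹, so CL = k·Vd = 0.2398 × 67.50 = 16.19 L/h
Infusion rate = CL × Css = 16.19 × 12 = 194.3 mg/h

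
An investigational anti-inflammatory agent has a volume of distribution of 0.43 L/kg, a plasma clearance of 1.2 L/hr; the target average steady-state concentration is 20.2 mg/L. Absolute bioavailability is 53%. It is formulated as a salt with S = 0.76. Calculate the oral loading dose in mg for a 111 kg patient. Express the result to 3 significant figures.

Vd(total) = 111 kg × 0.43 L/kg = 47.73 L
LD is governed by Vd — clearance does not enter the loading-dose calculation.
LD = Vd × C / F / S = 47.73 × 20.20 / 0.53 / 0.76 = 2394 mg

2390 mg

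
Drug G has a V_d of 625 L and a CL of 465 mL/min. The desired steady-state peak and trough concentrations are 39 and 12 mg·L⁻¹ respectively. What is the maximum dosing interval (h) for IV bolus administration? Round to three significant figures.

CL = 465 mL/min = 465 × 0.06 = 27.90 L/h
k = CL / Vd = 27.90 / 625.0 = 0.04464 h⁻¹
Between IV bolus doses, concentration decays as C = C₀·e^(−kτ), so C_peak/C_trough = e^(kτ).
τ_max = ln(C_peak/C_trough) / k = ln(39/12) / 0.04464 = 1.179 / 0.04464 = 26.41 h

26.4 h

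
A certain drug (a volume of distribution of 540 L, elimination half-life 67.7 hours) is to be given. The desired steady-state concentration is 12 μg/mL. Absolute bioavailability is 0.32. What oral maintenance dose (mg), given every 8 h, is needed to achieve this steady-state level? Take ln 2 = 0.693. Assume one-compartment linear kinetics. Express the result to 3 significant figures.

k = 0.693/67.7 = 0.01024 h⁻¹, so CL = k·Vd = 0.01024 × 540.0 = 5.530 L/h
D = CL × Css × τ / F = 5.530 × 12 × 8 / 0.32 = 1659 mg

1660 mg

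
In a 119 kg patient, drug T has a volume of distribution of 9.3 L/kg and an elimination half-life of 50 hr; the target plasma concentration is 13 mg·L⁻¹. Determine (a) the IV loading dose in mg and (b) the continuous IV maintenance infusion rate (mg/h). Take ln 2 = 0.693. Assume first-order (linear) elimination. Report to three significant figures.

(a) 14400 mg; (b) 199 mg/h

Vd = 9.3 L/kg × 119 kg = 1107 L
LD = Vd × C = 1107 × 13 = 14390 mg
CL = 0.693 × Vd / t½ = 0.693 × 1107 / 50 = 15.34 L/h
Infusion rate = CL × Css = 15.34 × 13 = 199.4 mg/h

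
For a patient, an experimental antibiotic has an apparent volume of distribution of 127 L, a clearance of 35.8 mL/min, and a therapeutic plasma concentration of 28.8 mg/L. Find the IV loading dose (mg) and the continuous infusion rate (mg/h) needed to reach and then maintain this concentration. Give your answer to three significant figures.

Loading dose = Vd × C = 127.0 × 28.8 = 3658 mg
CL = 35.8 mL/min = 35.8 × 0.06 = 2.148 L/h
Maintenance: replace elimination → rate = CL × Css = 2.148 × 28.8 = 61.86 mg/h

(a) 3660 mg; (b) 61.9 mg/h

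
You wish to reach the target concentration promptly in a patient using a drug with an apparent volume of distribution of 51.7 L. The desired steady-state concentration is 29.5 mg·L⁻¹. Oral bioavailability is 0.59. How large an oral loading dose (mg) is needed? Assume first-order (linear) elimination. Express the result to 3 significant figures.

LD = Vd × C / F = 51.70 × 29.50 / 0.59 = 2585 mg

2590 mg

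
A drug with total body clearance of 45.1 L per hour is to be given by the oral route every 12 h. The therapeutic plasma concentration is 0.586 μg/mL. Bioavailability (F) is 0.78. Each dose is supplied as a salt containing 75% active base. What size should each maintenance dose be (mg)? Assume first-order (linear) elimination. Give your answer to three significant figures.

D = CL × Css × τ / F / S = 45.10 × 0.586 × 12 / 0.78 / 0.75 = 542.1 mg

542 mg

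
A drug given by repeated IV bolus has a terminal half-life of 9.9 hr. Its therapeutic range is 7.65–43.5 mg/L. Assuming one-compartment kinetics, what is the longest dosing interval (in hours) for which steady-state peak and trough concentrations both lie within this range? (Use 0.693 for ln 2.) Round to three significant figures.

k = 0.693 / t½ = 0.693 / 9.9 = 0.07000 h⁻¹
Between IV bolus doses, concentration decays as C = C₀·e^(−kτ), so C_peak/C_trough = e^(kτ).
τ_max = ln(C_peak/C_trough) / k = ln(43.5/7.65) / 0.07000 = 1.738 / 0.07000 = 24.83 h

24.8 h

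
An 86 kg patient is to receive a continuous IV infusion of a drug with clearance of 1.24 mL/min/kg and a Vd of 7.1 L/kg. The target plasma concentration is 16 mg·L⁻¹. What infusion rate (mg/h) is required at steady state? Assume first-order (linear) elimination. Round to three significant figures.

102 mg/h

CL = 1.24 mL/min/kg × 86 kg = 106.6 mL/min = 106.6 × 60/1000 = 6.396 L/h
Rate = CL × Css = 6.396 × 16 = 102.3 mg/h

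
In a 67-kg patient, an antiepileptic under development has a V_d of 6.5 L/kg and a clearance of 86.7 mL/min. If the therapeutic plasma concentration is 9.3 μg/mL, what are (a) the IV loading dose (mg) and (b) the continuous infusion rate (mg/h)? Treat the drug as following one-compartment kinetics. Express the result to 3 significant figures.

(a) 4050 mg; (b) 48.4 mg/h

Total Vd = 6.5 × 67 = 435.5 L
LD = Vd · C_target = 435.5 × 9.3 = 4050 mg
CL = 86.7 mL/min × 60/1000 = 5.202 L/h
Infusion rate = 5.202 L/h × 9.3 mg/L = 48.38 mg/h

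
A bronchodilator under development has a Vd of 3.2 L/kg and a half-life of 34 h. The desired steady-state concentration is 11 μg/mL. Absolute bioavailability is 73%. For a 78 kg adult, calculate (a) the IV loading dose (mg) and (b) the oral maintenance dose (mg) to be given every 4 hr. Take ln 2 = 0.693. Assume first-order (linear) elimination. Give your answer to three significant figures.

Vd(total) = 78 kg × 3.2 L/kg = 249.6 L
LD = Vd × C = 249.6 × 11 = 2746 mg
CL = 0.693 × Vd / t½ = 0.693 × 249.6 / 34 = 5.087 L/h
D = CL × Css × τ / F = 5.087 × 11 × 4 / 0.73 = 306.6 mg

(a) 2750 mg; (b) 307 mg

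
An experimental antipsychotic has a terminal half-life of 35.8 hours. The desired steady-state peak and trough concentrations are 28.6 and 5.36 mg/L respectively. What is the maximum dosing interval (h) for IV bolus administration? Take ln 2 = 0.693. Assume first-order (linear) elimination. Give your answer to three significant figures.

86.5 h

k = 0.693 / t½ = 0.693 / 35.8 = 0.01936 h⁻¹
Between IV bolus doses, concentration decays as C = C₀·e^(−kτ), so C_peak/C_trough = e^(kτ).
τ_max = ln(C_peak/C_trough) / k = ln(28.6/5.36) / 0.01936 = 1.674 / 0.01936 = 86.47 h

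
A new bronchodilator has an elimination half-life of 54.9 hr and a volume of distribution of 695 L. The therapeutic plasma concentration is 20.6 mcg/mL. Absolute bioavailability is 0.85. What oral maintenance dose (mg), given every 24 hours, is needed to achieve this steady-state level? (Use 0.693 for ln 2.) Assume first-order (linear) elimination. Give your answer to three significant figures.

k = 0.693/54.9 = 0.01262 h⁻¹, so CL = k·Vd = 0.01262 × 695.0 = 8.771 L/h
D = CL × Css × τ / F = 8.771 × 20.6 × 24 / 0.85 = 5102 mg

5100 mg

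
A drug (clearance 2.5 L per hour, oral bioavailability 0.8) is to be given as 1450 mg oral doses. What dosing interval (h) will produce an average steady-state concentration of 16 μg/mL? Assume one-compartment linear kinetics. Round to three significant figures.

29.0 h

F·D/τ = CL·Css → τ = F·D / (CL·Css).
τ = 0.8 × 1450 / (2.5 × 16) = 29.00 h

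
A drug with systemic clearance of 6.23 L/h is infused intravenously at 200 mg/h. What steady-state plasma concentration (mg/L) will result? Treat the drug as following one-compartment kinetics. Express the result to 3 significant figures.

Css = rate / CL = 200 / 6.230 = 32.10 mg/L

32.1 mg/L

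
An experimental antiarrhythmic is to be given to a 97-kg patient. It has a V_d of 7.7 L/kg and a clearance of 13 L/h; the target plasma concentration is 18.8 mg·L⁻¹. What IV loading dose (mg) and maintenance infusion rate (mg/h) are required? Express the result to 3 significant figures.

(a) 14000 mg; (b) 244 mg/h

Vd(total) = 97 kg × 7.7 L/kg = 746.9 L
Loading: fill Vd to C_target → 746.9 L × 18.8 mg/L = 14040 mg
Maintenance: replace elimination → rate = CL × Css = 13.00 × 18.8 = 244.4 mg/h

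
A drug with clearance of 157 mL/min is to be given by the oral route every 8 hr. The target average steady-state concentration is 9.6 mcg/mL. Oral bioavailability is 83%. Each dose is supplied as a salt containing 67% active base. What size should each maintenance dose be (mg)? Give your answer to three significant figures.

Convert clearance: 157 mL/min × 60 min/h ÷ 1000 mL/L = 9.420 L/h
D = CL × Css × τ / F / S = 9.420 × 9.6 × 8 / 0.83 / 0.67 = 1301 mg

1300 mg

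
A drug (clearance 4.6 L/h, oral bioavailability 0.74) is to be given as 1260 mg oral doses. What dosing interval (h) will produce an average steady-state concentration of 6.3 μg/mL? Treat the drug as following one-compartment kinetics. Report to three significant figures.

F·D/τ = CL·Css → τ = F·D / (CL·Css).
τ = 0.74 × 1260 / (4.6 × 6.3) = 32.17 h

32.2 h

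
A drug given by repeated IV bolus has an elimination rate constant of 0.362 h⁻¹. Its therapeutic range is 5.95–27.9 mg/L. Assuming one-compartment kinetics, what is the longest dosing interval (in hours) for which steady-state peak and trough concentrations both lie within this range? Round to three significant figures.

4.27 h

Between IV bolus doses, concentration decays as C = C₀·e^(−kτ), so C_peak/C_trough = e^(kτ).
τ_max = ln(C_peak/C_trough) / k = ln(27.9/5.95) / 0.3620 = 1.545 / 0.3620 = 4.268 h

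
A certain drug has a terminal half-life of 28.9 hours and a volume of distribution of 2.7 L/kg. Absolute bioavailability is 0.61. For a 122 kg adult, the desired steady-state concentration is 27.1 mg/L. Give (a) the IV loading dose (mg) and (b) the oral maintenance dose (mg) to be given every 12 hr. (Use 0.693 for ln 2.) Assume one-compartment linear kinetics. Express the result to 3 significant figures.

Total Vd = 2.7 × 122 = 329.4 L
LD = Vd × C = 329.4 × 27.1 = 8927 mg
CL = 0.693 × Vd / t½ = 0.693 × 329.4 / 28.9 = 7.899 L/h
D = CL × Css × τ / F = 7.899 × 27.1 × 12 / 0.61 = 4211 mg

(a) 8930 mg; (b) 4210 mg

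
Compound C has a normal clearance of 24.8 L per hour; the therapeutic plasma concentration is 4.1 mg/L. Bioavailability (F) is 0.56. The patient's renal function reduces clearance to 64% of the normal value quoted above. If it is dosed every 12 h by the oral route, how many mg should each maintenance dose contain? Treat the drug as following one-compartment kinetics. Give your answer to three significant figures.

Patient clearance = 0.64 × 24.80 = 15.87 L/h
At steady state, dose per interval replaces the amount cleared in that interval: F·D/τ = CL·Css.
D = CL × Css × τ / F = 15.87 × 4.1 × 12 / 0.56 = 1394 mg

1390 mg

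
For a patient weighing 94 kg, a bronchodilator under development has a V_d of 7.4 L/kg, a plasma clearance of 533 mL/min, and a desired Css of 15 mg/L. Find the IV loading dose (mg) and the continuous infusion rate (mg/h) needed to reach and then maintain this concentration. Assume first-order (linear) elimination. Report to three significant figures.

(a) 10400 mg; (b) 480 mg/h

Total Vd = 7.4 × 94 = 695.6 L
Loading: fill Vd to C_target → 695.6 L × 15 mg/L = 10430 mg
CL = 533 mL/min = 533 × 0.06 = 31.98 L/h
Infusion rate = 31.98 L/h × 15 mg/L = 479.7 mg/h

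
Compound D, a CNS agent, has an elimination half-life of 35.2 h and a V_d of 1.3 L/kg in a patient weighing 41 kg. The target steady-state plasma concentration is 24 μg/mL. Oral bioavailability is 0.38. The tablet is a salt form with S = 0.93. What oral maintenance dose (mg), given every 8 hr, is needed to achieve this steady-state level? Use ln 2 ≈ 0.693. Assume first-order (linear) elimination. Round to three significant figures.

570 mg

Total Vd = 1.3 × 41 = 53.30 L
CL = ln 2 · Vd / t½ = 0.693 × 53.30 / 35.2 = 1.049 L/h
D = CL × Css × τ / F / S = 1.049 × 24 × 8 / 0.38 / 0.93 = 569.9 mg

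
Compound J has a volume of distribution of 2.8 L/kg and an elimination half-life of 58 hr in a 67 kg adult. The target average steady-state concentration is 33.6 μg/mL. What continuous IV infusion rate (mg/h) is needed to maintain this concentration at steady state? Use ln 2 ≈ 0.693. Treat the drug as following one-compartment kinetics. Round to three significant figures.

75.3 mg/h

Vd = 2.8 L/kg × 67 kg = 187.6 L
CL = ln 2 · Vd / t½ = 0.693 × 187.6 / 58 = 2.241 L/h
Infusion rate = CL × Css = 2.241 × 33.6 = 75.30 mg/h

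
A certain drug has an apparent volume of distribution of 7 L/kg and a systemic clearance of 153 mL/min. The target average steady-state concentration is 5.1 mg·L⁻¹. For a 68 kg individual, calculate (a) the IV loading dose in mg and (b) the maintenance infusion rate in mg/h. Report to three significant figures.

Vd(total) = 68 kg × 7 L/kg = 476.0 L
Loading dose = Vd × C = 476.0 × 5.1 = 2428 mg
CL = 153 mL/min = 153 × 0.06 = 9.180 L/h
Maintenance infusion rate = CL × Css = 9.180 × 5.1 = 46.82 mg/h

(a) 2430 mg; (b) 46.8 mg/h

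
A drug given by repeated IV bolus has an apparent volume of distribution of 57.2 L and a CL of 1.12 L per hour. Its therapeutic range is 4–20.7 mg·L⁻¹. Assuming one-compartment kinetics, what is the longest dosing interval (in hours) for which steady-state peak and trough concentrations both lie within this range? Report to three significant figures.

84.0 h

k = CL / Vd = 1.120 / 57.20 = 0.01958 h⁻¹
Between IV bolus doses, concentration decays as C = C₀·e^(−kτ), so C_peak/C_trough = e^(kτ).
τ_max = ln(C_peak/C_trough) / k = ln(20.7/4) / 0.01958 = 1.644 / 0.01958 = 83.96 h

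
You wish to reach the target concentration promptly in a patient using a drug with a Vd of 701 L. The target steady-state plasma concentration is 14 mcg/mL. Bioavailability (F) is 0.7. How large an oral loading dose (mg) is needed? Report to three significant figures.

14000 mg

The loading dose fills Vd to the target concentration.
LD = Vd × C / F = 701.0 × 14.00 / 0.7 = 14020 mg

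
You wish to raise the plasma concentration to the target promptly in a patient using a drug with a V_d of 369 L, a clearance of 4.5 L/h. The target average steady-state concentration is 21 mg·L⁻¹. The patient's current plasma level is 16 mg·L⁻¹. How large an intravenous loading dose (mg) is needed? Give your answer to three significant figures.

Concentration deficit ΔC = 21 − 16 = 5.000 mg/L
LD = Vd × ΔC = 369.0 × 5.000 = 1845 mg

1850 mg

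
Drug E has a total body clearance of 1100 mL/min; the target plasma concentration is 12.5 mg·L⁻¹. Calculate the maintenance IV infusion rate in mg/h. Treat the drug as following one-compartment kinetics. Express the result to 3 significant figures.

825 mg/h

CL = 1100 mL/min × 60/1000 = 66.00 L/h
At steady state, infusion rate equals elimination rate: rate in = CL × Css.
R₀ = 66.00 × 12.5 = 825.0 mg/h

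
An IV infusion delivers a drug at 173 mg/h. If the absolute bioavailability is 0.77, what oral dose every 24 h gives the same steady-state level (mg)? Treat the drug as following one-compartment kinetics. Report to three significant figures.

5390 mg

To maintain the same Css, the systemic dosing rate must be unchanged: F·D/τ = infusion rate.
D = rate × τ / F = 173 × 24 / 0.77 = 5392 mg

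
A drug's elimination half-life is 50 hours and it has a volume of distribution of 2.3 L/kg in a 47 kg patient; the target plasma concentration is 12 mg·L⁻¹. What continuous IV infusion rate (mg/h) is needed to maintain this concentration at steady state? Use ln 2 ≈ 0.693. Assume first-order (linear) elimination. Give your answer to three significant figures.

18.0 mg/h

Vd = 2.3 L/kg × 47 kg = 108.1 L
k = 0.693/50 = 0.01386 h⁻¹, so CL = k·Vd = 0.01386 × 108.1 = 1.498 L/h
Infusion rate = CL × Css = 1.498 × 12 = 17.98 mg/h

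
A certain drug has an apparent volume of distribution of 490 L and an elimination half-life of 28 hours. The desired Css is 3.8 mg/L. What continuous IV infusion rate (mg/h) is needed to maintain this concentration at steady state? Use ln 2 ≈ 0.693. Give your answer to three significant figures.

46.1 mg/h

k = 0.693/28 = 0.02475 h⁻¹, so CL = k·Vd = 0.02475 × 490.0 = 12.13 L/h
Infusion rate = CL × Css = 12.13 × 3.8 = 46.09 mg/h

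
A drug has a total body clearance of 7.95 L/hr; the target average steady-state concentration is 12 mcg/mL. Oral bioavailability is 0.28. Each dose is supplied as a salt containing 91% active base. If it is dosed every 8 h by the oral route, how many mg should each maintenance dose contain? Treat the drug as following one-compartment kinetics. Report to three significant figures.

At steady state, dose per interval replaces the amount cleared in that interval: F·S·D/τ = CL·Css.
D = CL × Css × τ / F / S = 7.950 × 12 × 8 / 0.28 / 0.91 = 2995 mg

3000 mg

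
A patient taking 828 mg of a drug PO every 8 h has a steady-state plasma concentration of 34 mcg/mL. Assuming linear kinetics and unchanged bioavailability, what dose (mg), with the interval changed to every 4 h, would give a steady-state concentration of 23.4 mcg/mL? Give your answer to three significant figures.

For first-order elimination, Css ∝ F·D/(CL·τ); F and CL are unchanged, so Css ∝ D/τ.
D₂ = D₁ × (Css,target / Css,current) × (τ₂/τ₁) = 828 × (23.4/34) × (4/8) = 284.9 mg

285 mg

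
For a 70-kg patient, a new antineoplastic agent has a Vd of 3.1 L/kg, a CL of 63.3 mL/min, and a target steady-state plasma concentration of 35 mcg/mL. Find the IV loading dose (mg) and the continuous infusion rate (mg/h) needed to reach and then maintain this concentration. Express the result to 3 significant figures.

Vd = 3.1 L/kg × 70 kg = 217.0 L
Loading dose = Vd × C = 217.0 × 35 = 7595 mg
CL = 63.3 mL/min = 63.3 × 0.06 = 3.798 L/h
Maintenance infusion rate = CL × Css = 3.798 × 35 = 132.9 mg/h

(a) 7600 mg; (b) 133 mg/h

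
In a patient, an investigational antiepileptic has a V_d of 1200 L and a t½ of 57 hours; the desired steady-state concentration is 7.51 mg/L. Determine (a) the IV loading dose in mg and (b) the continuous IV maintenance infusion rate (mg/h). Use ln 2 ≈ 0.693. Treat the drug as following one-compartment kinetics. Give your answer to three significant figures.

LD = Vd × C = 1200 × 7.51 = 9012 mg
CL = 0.693 × Vd / t½ = 0.693 × 1200 / 57 = 14.59 L/h
Infusion rate = CL × Css = 14.59 × 7.51 = 109.6 mg/h

(a) 9010 mg; (b) 110 mg/h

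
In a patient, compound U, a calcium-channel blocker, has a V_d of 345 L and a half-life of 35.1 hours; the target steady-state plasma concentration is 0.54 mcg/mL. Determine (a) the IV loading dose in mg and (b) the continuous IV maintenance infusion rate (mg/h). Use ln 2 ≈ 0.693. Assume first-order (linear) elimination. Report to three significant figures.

LD = Vd × C = 345.0 × 0.54 = 186.3 mg
CL = 0.693 × Vd / t½ = 0.693 × 345.0 / 35.1 = 6.812 L/h
Infusion rate = CL × Css = 6.812 × 0.54 = 3.678 mg/h

(a) 186 mg; (b) 3.68 mg/h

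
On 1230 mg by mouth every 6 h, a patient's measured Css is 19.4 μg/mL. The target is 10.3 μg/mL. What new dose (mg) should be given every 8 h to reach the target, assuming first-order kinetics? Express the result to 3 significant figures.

871 mg

For first-order elimination, Css ∝ F·D/(CL·τ); F and CL are unchanged, so Css ∝ D/τ.
D₂ = D₁ × (Css,target / Css,current) × (τ₂/τ₁) = 1230 × (10.3/19.4) × (8/6) = 870.7 mg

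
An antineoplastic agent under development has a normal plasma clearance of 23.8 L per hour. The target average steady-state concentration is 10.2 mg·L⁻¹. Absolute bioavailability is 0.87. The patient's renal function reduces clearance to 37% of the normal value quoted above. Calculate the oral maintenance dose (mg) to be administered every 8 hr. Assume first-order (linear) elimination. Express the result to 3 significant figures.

826 mg

Patient clearance = 0.37 × 23.80 = 8.806 L/h
D = CL × Css × τ / F = 8.806 × 10.2 × 8 / 0.87 = 825.9 mg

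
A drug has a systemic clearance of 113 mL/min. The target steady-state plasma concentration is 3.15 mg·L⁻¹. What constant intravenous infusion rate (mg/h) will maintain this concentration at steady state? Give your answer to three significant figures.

21.4 mg/h

CL = 113 mL/min × 60/1000 = 6.780 L/h
Infusion rate = CL · Css = 6.780 L/h × 3.15 mg/L = 21.36 mg/h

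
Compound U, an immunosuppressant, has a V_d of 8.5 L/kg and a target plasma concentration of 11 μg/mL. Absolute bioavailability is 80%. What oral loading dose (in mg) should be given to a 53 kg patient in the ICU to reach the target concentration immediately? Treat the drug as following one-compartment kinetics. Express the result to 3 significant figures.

6190 mg

Vd = 8.5 L/kg × 53 kg = 450.5 L
The loading dose fills Vd to the target concentration.
LD = Vd × C / F = 450.5 × 11.00 / 0.8 = 6194 mg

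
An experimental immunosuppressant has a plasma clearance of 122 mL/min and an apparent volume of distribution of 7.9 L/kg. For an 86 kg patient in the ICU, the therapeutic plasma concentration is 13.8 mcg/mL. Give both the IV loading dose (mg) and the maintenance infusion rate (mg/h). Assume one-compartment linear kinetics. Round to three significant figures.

(a) 9380 mg; (b) 101 mg/h

Vd(total) = 86 kg × 7.9 L/kg = 679.4 L
Loading: fill Vd to C_target → 679.4 L × 13.8 mg/L = 9376 mg
CL = 122 mL/min = 122 × 0.06 = 7.320 L/h
Maintenance infusion rate = CL × Css = 7.320 × 13.8 = 101.0 mg/h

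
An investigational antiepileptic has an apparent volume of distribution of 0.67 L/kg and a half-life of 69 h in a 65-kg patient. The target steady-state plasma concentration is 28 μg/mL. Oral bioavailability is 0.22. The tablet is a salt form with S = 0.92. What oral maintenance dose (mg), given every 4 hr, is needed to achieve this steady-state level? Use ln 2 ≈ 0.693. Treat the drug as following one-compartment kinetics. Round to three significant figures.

Vd = 0.67 L/kg × 65 kg = 43.55 L
CL = ln 2 · Vd / t½ = 0.693 × 43.55 / 69 = 0.4374 L/h
D = CL × Css × τ / F / S = 0.4374 × 28 × 4 / 0.22 / 0.92 = 242.0 mg

242 mg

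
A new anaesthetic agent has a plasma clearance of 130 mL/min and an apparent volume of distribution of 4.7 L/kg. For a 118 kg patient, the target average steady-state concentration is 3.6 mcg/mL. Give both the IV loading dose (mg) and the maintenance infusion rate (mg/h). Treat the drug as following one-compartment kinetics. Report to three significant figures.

Vd(total) = 118 kg × 4.7 L/kg = 554.6 L
LD = Vd · C_target = 554.6 × 3.6 = 1997 mg
CL = 130 mL/min × 60/1000 = 7.800 L/h
Infusion rate = 7.800 L/h × 3.6 mg/L = 28.08 mg/h

(a) 2000 mg; (b) 28.1 mg/h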